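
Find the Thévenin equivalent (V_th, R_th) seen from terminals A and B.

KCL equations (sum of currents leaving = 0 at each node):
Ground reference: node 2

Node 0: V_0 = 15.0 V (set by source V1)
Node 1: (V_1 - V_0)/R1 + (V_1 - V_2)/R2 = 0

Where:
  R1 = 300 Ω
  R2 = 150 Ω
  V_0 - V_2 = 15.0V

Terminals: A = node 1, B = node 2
Step 1 — V_th is the open-circuit voltage V_A - V_B (nothing connected across the terminals).
Nodal analysis, taking node 2 as the 0 V reference.
Source V1 fixes V_0 = 15 V.
KCL at each unknown node (sum of currents leaving = 0; resistances in Ω):
  Node 1: (V_1 - 15)/300 + (V_1 - 0)/150 = 0
Collecting terms: 0.01 × V_1 = 0.05  =>  V_1 = 5 V
V_th = V_1 - V_2 = 5 - 0 = 5 V
Step 2 — R_th: zero the source — replace V1 by a short circuit (node 2 merges into node 0) — and find the resistance seen between A (node 1) and B (node 0).
Reduce the network between node 1 (A) and node 0 (B) by series/parallel combination:
  Rp1 = R1 ‖ R2 (parallel, both between nodes 0 and 1) = 1/(1/300 + 1/150) = 100 Ω
R_th = 100 Ω

Final answer: V_th = 5 V, R_th = 100 Ω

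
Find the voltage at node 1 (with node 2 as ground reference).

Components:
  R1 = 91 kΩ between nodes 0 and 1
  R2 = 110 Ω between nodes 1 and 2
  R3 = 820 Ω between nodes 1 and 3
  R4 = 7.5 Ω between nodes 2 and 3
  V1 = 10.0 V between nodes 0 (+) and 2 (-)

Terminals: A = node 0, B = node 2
Nodal analysis, taking node 2 as the 0 V reference.
Source V1 fixes V_0 = 10 V.
KCL at each unknown node (sum of currents leaving = 0; resistances in Ω):
  Node 1: (V_1 - 10)/91000 + (V_1 - 0)/110 + (V_1 - V_3)/820 = 0
  Node 3: (V_3 - V_1)/820 + (V_3 - 0)/7.5 = 0
Collecting terms (coefficients in siemens):
  0.01032·V_1 - 0.00122·V_3 = 0.0001099
  0.1346·V_3 - 0.00122·V_1 = 0
Determinant D = (0.01032)(0.1346) - (-0.00122)(-0.00122) = 0.001387
V_1 = [(0.0001099)(0.1346) - (-0.00122)(0)]/D = 0.01066 V
V_3 = [(0.01032)(0) - (0.0001099)(-0.00122)]/D = 0.0000966 V
The requested potential is V_1 = 0.01066 V.

Final answer: V_1 = 0.01066 V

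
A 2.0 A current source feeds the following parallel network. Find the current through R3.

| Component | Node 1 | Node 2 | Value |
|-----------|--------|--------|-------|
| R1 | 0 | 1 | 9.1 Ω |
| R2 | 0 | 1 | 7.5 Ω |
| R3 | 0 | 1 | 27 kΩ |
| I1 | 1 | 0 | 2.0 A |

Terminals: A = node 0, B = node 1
All resistors sit directly between nodes 0 and 1, so they are in parallel and share one voltage V; the full source current 2 A splits among them.
1/R_par = 1/9.1 + 1/7.5 + 1/27000 = 0.2433 S  =>  R_par = 4.111 Ω
V = I × R_par = 2 × 4.111 = 8.222 V
I_R3 = V/R3 = 8.222/27000 = 0.0003045 A

Final answer: 0.0003045 A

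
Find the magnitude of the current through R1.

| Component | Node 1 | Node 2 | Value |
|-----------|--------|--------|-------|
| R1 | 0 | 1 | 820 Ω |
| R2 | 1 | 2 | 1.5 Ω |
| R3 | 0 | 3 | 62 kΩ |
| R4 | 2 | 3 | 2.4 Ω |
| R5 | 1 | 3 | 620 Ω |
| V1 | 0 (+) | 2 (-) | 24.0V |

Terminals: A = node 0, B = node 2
Nodal analysis, taking node 2 as the 0 V reference.
Source V1 fixes V_0 = 24 V.
KCL at each unknown node (sum of currents leaving = 0; resistances in Ω):
  Node 1: (V_1 - 24)/820 + (V_1 - 0)/1.5 + (V_1 - V_3)/620 = 0
  Node 3: (V_3 - 24)/62000 + (V_3 - 0)/2.4 + (V_3 - V_1)/620 = 0
Collecting terms (coefficients in siemens):
  0.6695·V_1 - 0.001613·V_3 = 0.02927
  0.4183·V_3 - 0.001613·V_1 = 0.0003871
Determinant D = (0.6695)(0.4183) - (-0.001613)(-0.001613) = 0.28
V_1 = [(0.02927)(0.4183) - (-0.001613)(0.0003871)]/D = 0.04372 V
V_3 = [(0.6695)(0.0003871) - (0.02927)(-0.001613)]/D = 0.001094 V
I_R1 = (V_0 - V_1)/R1 = (24 - 0.04372)/820 = 0.02921 A
|I_R1| = 0.02921 A

Final answer: |I_R1| = 0.02921 A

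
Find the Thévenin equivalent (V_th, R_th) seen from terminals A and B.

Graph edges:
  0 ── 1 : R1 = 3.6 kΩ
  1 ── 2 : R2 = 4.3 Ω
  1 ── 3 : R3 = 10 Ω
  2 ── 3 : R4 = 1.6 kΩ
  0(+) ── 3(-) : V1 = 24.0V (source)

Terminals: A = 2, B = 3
Step 1 — V_th is the open-circuit voltage V_A - V_B (nothing connected across the terminals).
Nodal analysis, taking node 3 as the 0 V reference.
Source V1 fixes V_0 = 24 V.
KCL at each unknown node (sum of currents leaving = 0; resistances in Ω):
  Node 1: (V_1 - 24)/3600 + (V_1 - V_2)/4.3 + (V_1 - 0)/10 = 0
  Node 2: (V_2 - V_1)/4.3 + (V_2 - 0)/1600 = 0
Collecting terms (coefficients in siemens):
  0.3328·V_1 - 0.2326·V_2 = 0.006667
  0.2332·V_2 - 0.2326·V_1 = 0
Determinant D = (0.3328)(0.2332) - (-0.2326)(-0.2326) = 0.02353
V_1 = [(0.006667)(0.2332) - (-0.2326)(0)]/D = 0.06607 V
V_2 = [(0.3328)(0) - (0.006667)(-0.2326)]/D = 0.06589 V
V_th = V_2 - V_3 = 0.06589 - 0 = 0.06589 V
Step 2 — R_th: zero the source — replace V1 by a short circuit (node 3 merges into node 0) — and find the resistance seen between A (node 2) and B (node 0).
Reduce the network between node 2 (A) and node 0 (B) by series/parallel combination:
  Rp1 = R1 ‖ R3 (parallel, both between nodes 0 and 1) = 1/(1/3600 + 1/10) = 9.972 Ω
  Rs1 = R2 + Rp1 (series, joined only at node 1) = 4.3 + 9.972 = 14.27 Ω
  Rp2 = R4 ‖ Rs1 (parallel, both between nodes 0 and 2) = 1/(1/1600 + 1/14.27) = 14.15 Ω
R_th = 14.15 Ω

Final answer: V_th = 0.06589 V, R_th = 14.15 Ω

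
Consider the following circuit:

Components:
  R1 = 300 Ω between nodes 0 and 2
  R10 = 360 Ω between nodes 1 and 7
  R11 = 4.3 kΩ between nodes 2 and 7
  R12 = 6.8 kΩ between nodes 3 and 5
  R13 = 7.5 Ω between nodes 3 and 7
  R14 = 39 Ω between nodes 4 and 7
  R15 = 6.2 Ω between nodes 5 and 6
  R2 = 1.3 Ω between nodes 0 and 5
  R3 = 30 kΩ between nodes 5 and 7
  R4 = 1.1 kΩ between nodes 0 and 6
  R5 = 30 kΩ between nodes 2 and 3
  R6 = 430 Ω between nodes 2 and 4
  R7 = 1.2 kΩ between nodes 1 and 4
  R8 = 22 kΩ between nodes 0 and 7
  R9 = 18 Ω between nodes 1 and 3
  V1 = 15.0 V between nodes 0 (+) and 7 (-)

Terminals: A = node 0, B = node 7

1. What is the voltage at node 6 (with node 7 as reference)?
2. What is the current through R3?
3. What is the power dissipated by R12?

Nodal analysis, taking node 7 as the 0 V reference.
Source V1 fixes V_0 = 15 V.
KCL at each unknown node (sum of currents leaving = 0; resistances in Ω):
  Node 1: (V_1 - V_4)/1200 + (V_1 - V_3)/18 + (V_1 - 0)/360 = 0
  Node 2: (V_2 - 15)/300 + (V_2 - V_3)/30000 + (V_2 - V_4)/430 + (V_2 - 0)/4300 = 0
  Node 3: (V_3 - V_2)/30000 + (V_3 - V_1)/18 + (V_3 - V_5)/6800 + (V_3 - 0)/7.5 = 0
  Node 4: (V_4 - V_2)/430 + (V_4 - V_1)/1200 + (V_4 - 0)/39 = 0
  Node 5: (V_5 - 15)/1.3 + (V_5 - 0)/30000 + (V_5 - V_3)/6800 + (V_5 - V_6)/6.2 = 0
  Node 6: (V_6 - 15)/1100 + (V_6 - V_5)/6.2 = 0
Collecting terms (coefficients in siemens):
  0.05917·V_1 - 0.05556·V_3 - 0.0008333·V_4 = 0
  0.005925·V_2 - 0.00003333·V_3 - 0.002326·V_4 = 0.05
  0.1891·V_3 - 0.05556·V_1 - 0.00003333·V_2 - 0.0001471·V_5 = 0
  0.0288·V_4 - 0.0008333·V_1 - 0.002326·V_2 = 0
  0.9307·V_5 - 0.0001471·V_3 - 0.1613·V_6 = 11.54
  0.1622·V_6 - 0.1613·V_5 = 0.01364
Solving these 6 simultaneous equations (Gaussian elimination) gives:
  V_1 = 0.03083 V, V_2 = 8.716 V, V_3 = 0.02226 V, V_4 = 0.7047 V
  V_5 = 15 V, V_6 = 15 V
Part 1:
  Read off the nodal solution: V_6 = 15 V
Part 2:
  I_R3 = (V_5 - V_7)/R3 = (15 - 0)/30000 = 0.0004999 A
  Magnitude: I_R3 = 0.0004999 A
Part 3:
  I_R12 = (V_3 - V_5)/R12 = (0.02226 - 15)/6800 = -0.002202 A
  P_R12 = I_R12² × R12 = (-0.002202)² × 6800 = 0.03297 W

Final answers:
1. V_6 = 15 V
2. I_R3 = 0.0004999 A
3. P_R12 = 0.03297 W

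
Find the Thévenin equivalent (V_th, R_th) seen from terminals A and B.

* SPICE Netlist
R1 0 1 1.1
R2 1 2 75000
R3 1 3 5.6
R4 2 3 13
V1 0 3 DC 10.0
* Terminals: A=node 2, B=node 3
Step 1 — V_th is the open-circuit voltage V_A - V_B (nothing connected across the terminals).
Nodal analysis, taking node 3 as the 0 V reference.
Source V1 fixes V_0 = 10 V.
KCL at each unknown node (sum of currents leaving = 0; resistances in Ω):
  Node 1: (V_1 - 10)/1.1 + (V_1 - V_2)/75000 + (V_1 - 0)/5.6 = 0
  Node 2: (V_2 - V_1)/75000 + (V_2 - 0)/13 = 0
Collecting terms (coefficients in siemens):
  1.088·V_1 - 0.00001333·V_2 = 9.091
  0.07694·V_2 - 0.00001333·V_1 = 0
Determinant D = (1.088)(0.07694) - (-0.00001333)(-0.00001333) = 0.08368
V_1 = [(9.091)(0.07694) - (-0.00001333)(0)]/D = 8.358 V
V_2 = [(1.088)(0) - (9.091)(-0.00001333)]/D = 0.001448 V
V_th = V_2 - V_3 = 0.001448 - 0 = 0.001448 V
Step 2 — R_th: zero the source — replace V1 by a short circuit (node 3 merges into node 0) — and find the resistance seen between A (node 2) and B (node 0).
Reduce the network between node 2 (A) and node 0 (B) by series/parallel combination:
  Rp1 = R1 ‖ R3 (parallel, both between nodes 0 and 1) = 1/(1/1.1 + 1/5.6) = 0.9194 Ω
  Rs1 = R2 + Rp1 (series, joined only at node 1) = 75000 + 0.9194 = 75000 Ω
  Rp2 = R4 ‖ Rs1 (parallel, both between nodes 0 and 2) = 1/(1/13 + 1/75000) = 13 Ω
R_th = 13 Ω

Final answer: V_th = 0.001448 V, R_th = 13 Ω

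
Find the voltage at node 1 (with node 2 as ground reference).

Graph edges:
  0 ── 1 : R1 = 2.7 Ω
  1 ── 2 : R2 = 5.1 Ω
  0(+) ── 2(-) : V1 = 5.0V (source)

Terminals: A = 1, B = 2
Nodal analysis, taking node 2 as the 0 V reference.
Source V1 fixes V_0 = 5 V.
KCL at each unknown node (sum of currents leaving = 0; resistances in Ω):
  Node 1: (V_1 - 5)/2.7 + (V_1 - 0)/5.1 = 0
Collecting terms: 0.5664 × V_1 = 1.852  =>  V_1 = 3.269 V
The requested potential is V_1 = 3.269 V.

Final answer: V_1 = 3.269 V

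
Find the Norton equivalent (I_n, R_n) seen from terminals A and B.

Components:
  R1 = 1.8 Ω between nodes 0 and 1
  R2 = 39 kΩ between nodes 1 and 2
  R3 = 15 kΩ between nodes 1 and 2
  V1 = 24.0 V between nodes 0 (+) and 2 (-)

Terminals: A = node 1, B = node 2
Find the Thévenin equivalent first; then I_n = V_th/R_th and R_n = R_th.
Step 1 — V_th is the open-circuit voltage V_A - V_B (nothing connected across the terminals).
Nodal analysis, taking node 2 as the 0 V reference.
Source V1 fixes V_0 = 24 V.
KCL at each unknown node (sum of currents leaving = 0; resistances in Ω):
  Node 1: (V_1 - 24)/1.8 + (V_1 - 0)/39000 + (V_1 - 0)/15000 = 0
Collecting terms: 0.5556 × V_1 = 13.33  =>  V_1 = 24 V
V_th = V_1 - V_2 = 24 - 0 = 24 V
Step 2 — R_th: zero the source — replace V1 by a short circuit (node 2 merges into node 0) — and find the resistance seen between A (node 1) and B (node 0).
Reduce the network between node 1 (A) and node 0 (B) by series/parallel combination:
  Rp1 = R1 ‖ R2 ‖ R3 (parallel, all between nodes 0 and 1) = 1/(1/1.8 + 1/39000 + 1/15000) = 1.8 Ω
R_th = 1.8 Ω
I_n = V_th/R_th = 24/1.8 = 13.33 A, and R_n = R_th = 1.8 Ω

Final answer: I_n = 13.33 A, R_n = 1.8 Ω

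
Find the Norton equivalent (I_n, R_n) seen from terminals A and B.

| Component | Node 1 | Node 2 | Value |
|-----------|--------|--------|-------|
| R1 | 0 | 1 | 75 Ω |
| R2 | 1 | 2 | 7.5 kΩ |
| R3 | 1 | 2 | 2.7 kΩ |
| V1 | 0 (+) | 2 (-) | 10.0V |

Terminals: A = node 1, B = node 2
Find the Thévenin equivalent first; then I_n = V_th/R_th and R_n = R_th.
Step 1 — V_th is the open-circuit voltage V_A - V_B (nothing connected across the terminals).
Nodal analysis, taking node 2 as the 0 V reference.
Source V1 fixes V_0 = 10 V.
KCL at each unknown node (sum of currents leaving = 0; resistances in Ω):
  Node 1: (V_1 - 10)/75 + (V_1 - 0)/7500 + (V_1 - 0)/2700 = 0
Collecting terms: 0.01384 × V_1 = 0.1333  =>  V_1 = 9.636 V
V_th = V_1 - V_2 = 9.636 - 0 = 9.636 V
Step 2 — R_th: zero the source — replace V1 by a short circuit (node 2 merges into node 0) — and find the resistance seen between A (node 1) and B (node 0).
Reduce the network between node 1 (A) and node 0 (B) by series/parallel combination:
  Rp1 = R1 ‖ R2 ‖ R3 (parallel, all between nodes 0 and 1) = 1/(1/75 + 1/7500 + 1/2700) = 72.27 Ω
R_th = 72.27 Ω
I_n = V_th/R_th = 9.636/72.27 = 0.1333 A, and R_n = R_th = 72.27 Ω

Final answer: I_n = 0.1333 A, R_n = 72.27 Ω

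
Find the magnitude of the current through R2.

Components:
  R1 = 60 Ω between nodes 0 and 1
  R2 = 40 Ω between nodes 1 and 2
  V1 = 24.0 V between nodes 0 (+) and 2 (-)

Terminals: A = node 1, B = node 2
Nodal analysis, taking node 2 as the 0 V reference.
Source V1 fixes V_0 = 24 V.
KCL at each unknown node (sum of currents leaving = 0; resistances in Ω):
  Node 1: (V_1 - 24)/60 + (V_1 - 0)/40 = 0
Collecting terms: 0.04167 × V_1 = 0.4  =>  V_1 = 9.6 V
I_R2 = (V_1 - V_2)/R2 = (9.6 - 0)/40 = 0.24 A
|I_R2| = 0.24 A

Final answer: |I_R2| = 0.24 A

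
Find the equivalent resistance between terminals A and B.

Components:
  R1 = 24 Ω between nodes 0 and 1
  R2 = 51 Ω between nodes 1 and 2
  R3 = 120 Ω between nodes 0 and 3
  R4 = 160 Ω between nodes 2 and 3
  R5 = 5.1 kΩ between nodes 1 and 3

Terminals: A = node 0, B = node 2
The network is not a plain series/parallel combination. Inject a 1 A test current into terminal A (node 0) and return it from terminal B (node 2); then R_eq = V_A / (1 A).
Nodal analysis, taking node 2 as the 0 V reference.
Current source I_test pushes 1 A into node 0 and draws it out of node 2.
KCL at each unknown node (sum of currents leaving = 0; resistances in Ω):
  Node 0: (V_0 - V_1)/24 + (V_0 - V_3)/120 - 1 = 0
  Node 1: (V_1 - V_0)/24 + (V_1 - 0)/51 + (V_1 - V_3)/5100 = 0
  Node 3: (V_3 - V_0)/120 + (V_3 - V_1)/5100 + (V_3 - 0)/160 = 0
Collecting terms (coefficients in siemens):
  0.05·V_0 - 0.04167·V_1 - 0.008333·V_3 = 1
  0.06147·V_1 - 0.04167·V_0 - 0.0001961·V_3 = 0
  0.01478·V_3 - 0.008333·V_0 - 0.0001961·V_1 = 0
Solving these 3 simultaneous equations (Gaussian elimination) gives:
  V_0 = 59.15 V, V_1 = 40.2 V, V_3 = 33.88 V
R_eq = V_0 / 1 A = 59.15 Ω

Final answer: 59.15 Ω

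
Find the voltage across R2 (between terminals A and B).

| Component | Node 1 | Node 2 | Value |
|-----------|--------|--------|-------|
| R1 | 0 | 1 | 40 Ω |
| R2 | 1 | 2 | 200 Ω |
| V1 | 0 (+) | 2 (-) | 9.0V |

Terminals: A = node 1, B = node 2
R1 and R2 are in series across V1 (node 0 → node 1 → node 2), and the output A–B is taken across R2, so this is a voltage divider.
Series current: I = V1/(R1 + R2) = 9/(40 + 200) = 9/240 = 0.0375 A
V_R2 = I × R2 = V1 × R2/(R1 + R2) = 9 × 200/240 = 7.5 V

Final answer: 7.5 V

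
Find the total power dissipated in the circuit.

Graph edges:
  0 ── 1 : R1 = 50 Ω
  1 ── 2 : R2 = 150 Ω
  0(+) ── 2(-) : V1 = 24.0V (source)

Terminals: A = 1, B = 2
Nodal analysis, taking node 2 as the 0 V reference.
Source V1 fixes V_0 = 24 V.
KCL at each unknown node (sum of currents leaving = 0; resistances in Ω):
  Node 1: (V_1 - 24)/50 + (V_1 - 0)/150 = 0
Collecting terms: 0.02667 × V_1 = 0.48  =>  V_1 = 18 V
Power in each resistor, P = (ΔV)²/R:
  P_R1 = (24 - 18)²/50 = 0.72 W
  P_R2 = (18 - 0)²/150 = 2.16 W
P_total = P_R1 + P_R2 = 2.88 W

Final answer: 2.88 W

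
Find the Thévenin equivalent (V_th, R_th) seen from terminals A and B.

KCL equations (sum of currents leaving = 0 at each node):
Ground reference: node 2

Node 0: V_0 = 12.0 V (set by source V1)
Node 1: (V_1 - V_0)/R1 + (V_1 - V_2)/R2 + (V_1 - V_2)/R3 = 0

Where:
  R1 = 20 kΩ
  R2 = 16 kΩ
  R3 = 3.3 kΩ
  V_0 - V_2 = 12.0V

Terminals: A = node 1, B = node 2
Step 1 — V_th is the open-circuit voltage V_A - V_B (nothing connected across the terminals).
Nodal analysis, taking node 2 as the 0 V reference.
Source V1 fixes V_0 = 12 V.
KCL at each unknown node (sum of currents leaving = 0; resistances in Ω):
  Node 1: (V_1 - 12)/20000 + (V_1 - 0)/16000 + (V_1 - 0)/3300 = 0
Collecting terms: 0.0004155 × V_1 = 0.0006  =>  V_1 = 1.444 V
V_th = V_1 - V_2 = 1.444 - 0 = 1.444 V
Step 2 — R_th: zero the source — replace V1 by a short circuit (node 2 merges into node 0) — and find the resistance seen between A (node 1) and B (node 0).
Reduce the network between node 1 (A) and node 0 (B) by series/parallel combination:
  Rp1 = R1 ‖ R2 ‖ R3 (parallel, all between nodes 0 and 1) = 1/(1/20000 + 1/16000 + 1/3300) = 2407 Ω
R_th = 2.407 kΩ

Final answer: V_th = 1.444 V, R_th = 2.407 kΩ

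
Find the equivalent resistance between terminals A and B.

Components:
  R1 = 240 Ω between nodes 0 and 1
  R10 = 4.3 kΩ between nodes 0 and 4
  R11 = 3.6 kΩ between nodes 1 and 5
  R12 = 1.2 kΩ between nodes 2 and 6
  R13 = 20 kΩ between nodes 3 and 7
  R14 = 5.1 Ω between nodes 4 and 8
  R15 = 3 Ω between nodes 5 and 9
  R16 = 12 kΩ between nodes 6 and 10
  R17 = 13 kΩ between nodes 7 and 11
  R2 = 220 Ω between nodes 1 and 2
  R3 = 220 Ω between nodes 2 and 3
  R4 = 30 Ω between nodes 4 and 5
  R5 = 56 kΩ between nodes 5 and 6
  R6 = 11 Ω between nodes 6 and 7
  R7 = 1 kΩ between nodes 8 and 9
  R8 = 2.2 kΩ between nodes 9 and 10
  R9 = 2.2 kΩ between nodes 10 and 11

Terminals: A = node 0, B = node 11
The network is not a plain series/parallel combination. Inject a 1 A test current into terminal A (node 0) and return it from terminal B (node 11); then R_eq = V_A / (1 A).
Nodal analysis, taking node 11 as the 0 V reference.
Current source I_test pushes 1 A into node 0 and draws it out of node 11.
KCL at each unknown node (sum of currents leaving = 0; resistances in Ω):
  Node 0: (V_0 - V_1)/240 + (V_0 - V_4)/4300 - 1 = 0
  Node 1: (V_1 - V_0)/240 + (V_1 - V_2)/220 + (V_1 - V_5)/3600 = 0
  Node 2: (V_2 - V_1)/220 + (V_2 - V_3)/220 + (V_2 - V_6)/1200 = 0
  Node 3: (V_3 - V_2)/220 + (V_3 - V_7)/20000 = 0
  Node 4: (V_4 - V_0)/4300 + (V_4 - V_5)/30 + (V_4 - V_8)/5.1 = 0
  Node 5: (V_5 - V_1)/3600 + (V_5 - V_4)/30 + (V_5 - V_6)/56000 + (V_5 - V_9)/3 = 0
  Node 6: (V_6 - V_2)/1200 + (V_6 - V_5)/56000 + (V_6 - V_7)/11 + (V_6 - V_10)/12000 = 0
  Node 7: (V_7 - V_3)/20000 + (V_7 - V_6)/11 + (V_7 - 0)/13000 = 0
  Node 8: (V_8 - V_4)/5.1 + (V_8 - V_9)/1000 = 0
  Node 9: (V_9 - V_5)/3 + (V_9 - V_8)/1000 + (V_9 - V_10)/2200 = 0
  Node 10: (V_10 - V_6)/12000 + (V_10 - V_9)/2200 + (V_10 - 0)/2200 = 0
Collecting terms (coefficients in siemens):
  0.004399·V_0 - 0.004167·V_1 - 0.0002326·V_4 = 1
  0.00899·V_1 - 0.004167·V_0 - 0.004545·V_2 - 0.0002778·V_5 = 0
  0.009924·V_2 - 0.004545·V_1 - 0.004545·V_3 - 0.0008333·V_6 = 0
  0.004595·V_3 - 0.004545·V_2 - 0.00005·V_7 = 0
  0.2296·V_4 - 0.0002326·V_0 - 0.03333·V_5 - 0.1961·V_8 = 0
  0.367·V_5 - 0.0002778·V_1 - 0.03333·V_4 - 0.00001786·V_6 - 0.3333·V_9 = 0
  0.09184·V_6 - 0.0008333·V_2 - 0.00001786·V_5 - 0.09091·V_7 - 0.00008333·V_10 = 0
  0.09104·V_7 - 0.00005·V_3 - 0.09091·V_6 = 0
  0.1971·V_8 - 0.1961·V_4 - 0.001·V_9 = 0
  0.3348·V_9 - 0.3333·V_5 - 0.001·V_8 - 0.0004545·V_10 = 0
  0.0009924·V_10 - 0.00008333·V_6 - 0.0004545·V_9 = 0
Solving these 11 simultaneous equations (Gaussian elimination) gives:
  V_0 = 4153 V, V_1 = 3981 V, V_2 = 3889 V, V_3 = 3883 V
  V_4 = 2928 V, V_5 = 2919 V, V_6 = 3413 V, V_7 = 3410 V
  V_8 = 2928 V, V_9 = 2918 V, V_10 = 1623 V
R_eq = V_0 / 1 A = 4153 Ω = 4.153 kΩ

Final answer: 4.153 kΩ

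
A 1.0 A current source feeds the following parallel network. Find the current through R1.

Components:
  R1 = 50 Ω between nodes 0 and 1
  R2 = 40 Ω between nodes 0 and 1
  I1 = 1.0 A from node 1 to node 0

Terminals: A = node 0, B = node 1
All resistors sit directly between nodes 0 and 1, so they are in parallel and share one voltage V; the full source current 1 A splits among them.
1/R_par = 1/50 + 1/40 = 0.045 S  =>  R_par = 22.22 Ω
V = I × R_par = 1 × 22.22 = 22.22 V
I_R1 = V/R1 = 22.22/50 = 0.4444 A

Final answer: 0.4444 A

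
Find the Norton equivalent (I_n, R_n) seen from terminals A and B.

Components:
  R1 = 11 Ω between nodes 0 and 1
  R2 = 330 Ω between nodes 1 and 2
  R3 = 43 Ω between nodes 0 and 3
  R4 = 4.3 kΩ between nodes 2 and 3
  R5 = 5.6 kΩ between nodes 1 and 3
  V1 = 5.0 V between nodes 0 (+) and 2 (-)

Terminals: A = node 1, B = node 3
Find the Thévenin equivalent first; then I_n = V_th/R_th and R_n = R_th.
Step 1 — V_th is the open-circuit voltage V_A - V_B (nothing connected across the terminals).
Nodal analysis, taking node 2 as the 0 V reference.
Source V1 fixes V_0 = 5 V.
KCL at each unknown node (sum of currents leaving = 0; resistances in Ω):
  Node 1: (V_1 - 5)/11 + (V_1 - 0)/330 + (V_1 - V_3)/5600 = 0
  Node 3: (V_3 - 5)/43 + (V_3 - 0)/4300 + (V_3 - V_1)/5600 = 0
Collecting terms (coefficients in siemens):
  0.09412·V_1 - 0.0001786·V_3 = 0.4545
  0.02367·V_3 - 0.0001786·V_1 = 0.1163
Determinant D = (0.09412)(0.02367) - (-0.0001786)(-0.0001786) = 0.002227
V_1 = [(0.4545)(0.02367) - (-0.0001786)(0.1163)]/D = 4.839 V
V_3 = [(0.09412)(0.1163) - (0.4545)(-0.0001786)]/D = 4.95 V
V_th = V_1 - V_3 = 4.839 - 4.95 = -0.1107 V
Step 2 — R_th: zero the source — replace V1 by a short circuit (node 2 merges into node 0) — and find the resistance seen between A (node 1) and B (node 3).
Reduce the network between node 1 (A) and node 3 (B) by series/parallel combination:
  Rp1 = R1 ‖ R2 (parallel, both between nodes 0 and 1) = 1/(1/11 + 1/330) = 10.65 Ω
  Rp2 = R3 ‖ R4 (parallel, both between nodes 0 and 3) = 1/(1/43 + 1/4300) = 42.57 Ω
  Rs1 = Rp1 + Rp2 (series, joined only at node 0) = 10.65 + 42.57 = 53.22 Ω
  Rp3 = R5 ‖ Rs1 (parallel, both between nodes 1 and 3) = 1/(1/5600 + 1/53.22) = 52.72 Ω
R_th = 52.72 Ω
I_n = V_th/R_th = -0.1107/52.72 = -0.0021 A, and R_n = R_th = 52.72 Ω

Final answer: I_n = -0.0021 A, R_n = 52.72 Ω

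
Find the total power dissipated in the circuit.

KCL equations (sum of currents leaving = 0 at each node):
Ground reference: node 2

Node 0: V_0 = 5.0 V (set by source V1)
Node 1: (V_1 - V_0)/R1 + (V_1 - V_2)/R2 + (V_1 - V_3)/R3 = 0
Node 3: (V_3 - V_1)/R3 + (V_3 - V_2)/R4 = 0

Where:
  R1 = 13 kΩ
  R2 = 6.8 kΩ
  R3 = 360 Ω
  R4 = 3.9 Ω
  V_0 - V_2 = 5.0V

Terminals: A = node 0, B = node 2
Nodal analysis, taking node 2 as the 0 V reference.
Source V1 fixes V_0 = 5 V.
KCL at each unknown node (sum of currents leaving = 0; resistances in Ω):
  Node 1: (V_1 - 5)/13000 + (V_1 - 0)/6800 + (V_1 - V_3)/360 = 0
  Node 3: (V_3 - V_1)/360 + (V_3 - 0)/3.9 = 0
Collecting terms (coefficients in siemens):
  0.003002·V_1 - 0.002778·V_3 = 0.0003846
  0.2592·V_3 - 0.002778·V_1 = 0
Determinant D = (0.003002)(0.2592) - (-0.002778)(-0.002778) = 0.0007703
V_1 = [(0.0003846)(0.2592) - (-0.002778)(0)]/D = 0.1294 V
V_3 = [(0.003002)(0) - (0.0003846)(-0.002778)]/D = 0.001387 V
Power in each resistor, P = (ΔV)²/R:
  P_R1 = (5 - 0.1294)²/13000 = 0.001825 W
  P_R2 = (0.1294 - 0)²/6800 = 0.000002463 W
  P_R3 = (0.1294 - 0.001387)²/360 = 0.00004553 W
  P_R4 = (0 - 0.001387)²/3.9 = 0.0000004932 W
P_total = P_R1 + P_R2 + P_R3 + P_R4 = 0.001873 W

Final answer: 0.001873 W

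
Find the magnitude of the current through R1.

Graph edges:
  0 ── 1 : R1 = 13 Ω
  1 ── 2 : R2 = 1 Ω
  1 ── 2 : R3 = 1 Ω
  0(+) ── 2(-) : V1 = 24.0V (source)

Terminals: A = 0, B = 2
Nodal analysis, taking node 2 as the 0 V reference.
Source V1 fixes V_0 = 24 V.
KCL at each unknown node (sum of currents leaving = 0; resistances in Ω):
  Node 1: (V_1 - 24)/13 + (V_1 - 0)/1 + (V_1 - 0)/1 = 0
Collecting terms: 2.077 × V_1 = 1.846  =>  V_1 = 0.8889 V
I_R1 = (V_0 - V_1)/R1 = (24 - 0.8889)/13 = 1.778 A
|I_R1| = 1.778 A

Final answer: |I_R1| = 1.778 A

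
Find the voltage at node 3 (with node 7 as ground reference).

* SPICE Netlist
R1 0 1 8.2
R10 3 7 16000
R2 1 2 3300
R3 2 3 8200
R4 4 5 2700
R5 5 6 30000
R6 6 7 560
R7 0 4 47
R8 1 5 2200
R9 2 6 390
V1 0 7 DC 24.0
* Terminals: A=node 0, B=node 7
Nodal analysis, taking node 7 as the 0 V reference.
Source V1 fixes V_0 = 24 V.
KCL at each unknown node (sum of currents leaving = 0; resistances in Ω):
  Node 1: (V_1 - 24)/8.2 + (V_1 - V_2)/3300 + (V_1 - V_5)/2200 = 0
  Node 2: (V_2 - V_1)/3300 + (V_2 - V_3)/8200 + (V_2 - V_6)/390 = 0
  Node 3: (V_3 - V_2)/8200 + (V_3 - 0)/16000 = 0
  Node 4: (V_4 - V_5)/2700 + (V_4 - 24)/47 = 0
  Node 5: (V_5 - V_4)/2700 + (V_5 - V_6)/30000 + (V_5 - V_1)/2200 = 0
  Node 6: (V_6 - V_5)/30000 + (V_6 - 0)/560 + (V_6 - V_2)/390 = 0
Collecting terms (coefficients in siemens):
  0.1227·V_1 - 0.000303·V_2 - 0.0004545·V_5 = 2.927
  0.002989·V_2 - 0.000303·V_1 - 0.000122·V_3 - 0.002564·V_6 = 0
  0.0001845·V_3 - 0.000122·V_2 = 0
  0.02165·V_4 - 0.0003704·V_5 = 0.5106
  0.0008582·V_5 - 0.0004545·V_1 - 0.0003704·V_4 - 0.00003333·V_6 = 0
  0.004383·V_6 - 0.002564·V_2 - 0.00003333·V_5 = 0
Solving these 6 simultaneous equations (Gaussian elimination) gives:
  V_1 = 23.95 V, V_2 = 5.474 V, V_3 = 3.619 V, V_4 = 23.99 V
  V_5 = 23.17 V, V_6 = 3.378 V
The requested potential is V_3 = 3.619 V.

Final answer: V_3 = 3.619 V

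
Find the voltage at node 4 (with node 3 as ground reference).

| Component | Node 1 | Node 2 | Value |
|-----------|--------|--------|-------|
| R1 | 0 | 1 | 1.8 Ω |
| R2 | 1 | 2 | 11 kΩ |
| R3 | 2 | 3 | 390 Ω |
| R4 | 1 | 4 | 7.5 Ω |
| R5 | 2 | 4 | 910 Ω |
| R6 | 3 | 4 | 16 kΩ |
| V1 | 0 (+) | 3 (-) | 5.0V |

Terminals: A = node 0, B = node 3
Nodal analysis, taking node 3 as the 0 V reference.
Source V1 fixes V_0 = 5 V.
KCL at each unknown node (sum of currents leaving = 0; resistances in Ω):
  Node 1: (V_1 - 5)/1.8 + (V_1 - V_2)/11000 + (V_1 - V_4)/7.5 = 0
  Node 2: (V_2 - V_1)/11000 + (V_2 - 0)/390 + (V_2 - V_4)/910 = 0
  Node 4: (V_4 - V_1)/7.5 + (V_4 - V_2)/910 + (V_4 - 0)/16000 = 0
Collecting terms (coefficients in siemens):
  0.689·V_1 - 0.00009091·V_2 - 0.1333·V_4 = 2.778
  0.003754·V_2 - 0.00009091·V_1 - 0.001099·V_4 = 0
  0.1345·V_4 - 0.1333·V_1 - 0.001099·V_2 = 0
Solving these 3 simultaneous equations (Gaussian elimination) gives:
  V_1 = 4.992 V, V_2 = 1.573 V, V_4 = 4.962 V
The requested potential is V_4 = 4.962 V.

Final answer: V_4 = 4.962 V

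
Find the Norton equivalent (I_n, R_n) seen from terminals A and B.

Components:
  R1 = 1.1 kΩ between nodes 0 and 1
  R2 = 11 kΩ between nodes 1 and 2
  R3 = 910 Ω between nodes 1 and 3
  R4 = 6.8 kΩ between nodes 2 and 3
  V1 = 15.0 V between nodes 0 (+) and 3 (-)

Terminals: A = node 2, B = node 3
Find the Thévenin equivalent first; then I_n = V_th/R_th and R_n = R_th.
Step 1 — V_th is the open-circuit voltage V_A - V_B (nothing connected across the terminals).
Nodal analysis, taking node 3 as the 0 V reference.
Source V1 fixes V_0 = 15 V.
KCL at each unknown node (sum of currents leaving = 0; resistances in Ω):
  Node 1: (V_1 - 15)/1100 + (V_1 - V_2)/11000 + (V_1 - 0)/910 = 0
  Node 2: (V_2 - V_1)/11000 + (V_2 - 0)/6800 = 0
Collecting terms (coefficients in siemens):
  0.002099·V_1 - 0.00009091·V_2 = 0.01364
  0.000238·V_2 - 0.00009091·V_1 = 0
Determinant D = (0.002099)(0.000238) - (-0.00009091)(-0.00009091) = 0.0000004912
V_1 = [(0.01364)(0.000238) - (-0.00009091)(0)]/D = 6.606 V
V_2 = [(0.002099)(0) - (0.01364)(-0.00009091)]/D = 2.524 V
V_th = V_2 - V_3 = 2.524 - 0 = 2.524 V
Step 2 — R_th: zero the source — replace V1 by a short circuit (node 3 merges into node 0) — and find the resistance seen between A (node 2) and B (node 0).
Reduce the network between node 2 (A) and node 0 (B) by series/parallel combination:
  Rp1 = R1 ‖ R3 (parallel, both between nodes 0 and 1) = 1/(1/1100 + 1/910) = 498 Ω
  Rs1 = R2 + Rp1 (series, joined only at node 1) = 11000 + 498 = 11500 Ω
  Rp2 = R4 ‖ Rs1 (parallel, both between nodes 0 and 2) = 1/(1/6800 + 1/11500) = 4273 Ω
R_th = 4.273 kΩ
I_n = V_th/R_th = 2.524/4273 = 0.0005906 A, and R_n = R_th = 4.273 kΩ

Final answer: I_n = 0.0005906 A, R_n = 4.273 kΩ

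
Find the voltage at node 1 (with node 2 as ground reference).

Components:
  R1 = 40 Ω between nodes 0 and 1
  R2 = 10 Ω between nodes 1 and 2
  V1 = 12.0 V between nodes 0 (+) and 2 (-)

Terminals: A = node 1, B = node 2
Nodal analysis, taking node 2 as the 0 V reference.
Source V1 fixes V_0 = 12 V.
KCL at each unknown node (sum of currents leaving = 0; resistances in Ω):
  Node 1: (V_1 - 12)/40 + (V_1 - 0)/10 = 0
Collecting terms: 0.125 × V_1 = 0.3  =>  V_1 = 2.4 V
The requested potential is V_1 = 2.4 V.

Final answer: V_1 = 2.4 V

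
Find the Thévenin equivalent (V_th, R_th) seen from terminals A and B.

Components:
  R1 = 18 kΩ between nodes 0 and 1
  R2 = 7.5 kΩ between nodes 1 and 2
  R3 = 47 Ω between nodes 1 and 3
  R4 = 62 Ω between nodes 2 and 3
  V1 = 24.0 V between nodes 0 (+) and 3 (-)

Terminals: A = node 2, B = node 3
Step 1 — V_th is the open-circuit voltage V_A - V_B (nothing connected across the terminals).
Nodal analysis, taking node 3 as the 0 V reference.
Source V1 fixes V_0 = 24 V.
KCL at each unknown node (sum of currents leaving = 0; resistances in Ω):
  Node 1: (V_1 - 24)/18000 + (V_1 - V_2)/7500 + (V_1 - 0)/47 = 0
  Node 2: (V_2 - V_1)/7500 + (V_2 - 0)/62 = 0
Collecting terms (coefficients in siemens):
  0.02147·V_1 - 0.0001333·V_2 = 0.001333
  0.01626·V_2 - 0.0001333·V_1 = 0
Determinant D = (0.02147)(0.01626) - (-0.0001333)(-0.0001333) = 0.0003491
V_1 = [(0.001333)(0.01626) - (-0.0001333)(0)]/D = 0.06212 V
V_2 = [(0.02147)(0) - (0.001333)(-0.0001333)]/D = 0.0005093 V
V_th = V_2 - V_3 = 0.0005093 - 0 = 0.0005093 V
Step 2 — R_th: zero the source — replace V1 by a short circuit (node 3 merges into node 0) — and find the resistance seen between A (node 2) and B (node 0).
Reduce the network between node 2 (A) and node 0 (B) by series/parallel combination:
  Rp1 = R1 ‖ R3 (parallel, both between nodes 0 and 1) = 1/(1/18000 + 1/47) = 46.88 Ω
  Rs1 = R2 + Rp1 (series, joined only at node 1) = 7500 + 46.88 = 7547 Ω
  Rp2 = R4 ‖ Rs1 (parallel, both between nodes 0 and 2) = 1/(1/62 + 1/7547) = 61.49 Ω
R_th = 61.49 Ω

Final answer: V_th = 0.0005093 V, R_th = 61.49 Ω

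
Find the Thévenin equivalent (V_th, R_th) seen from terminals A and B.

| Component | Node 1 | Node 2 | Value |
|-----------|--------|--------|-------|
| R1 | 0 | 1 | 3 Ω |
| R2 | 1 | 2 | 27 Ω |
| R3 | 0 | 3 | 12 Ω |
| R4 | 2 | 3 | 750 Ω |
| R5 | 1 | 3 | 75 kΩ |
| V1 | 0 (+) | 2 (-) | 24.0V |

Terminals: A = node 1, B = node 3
Step 1 — V_th is the open-circuit voltage V_A - V_B (nothing connected across the terminals).
Nodal analysis, taking node 2 as the 0 V reference.
Source V1 fixes V_0 = 24 V.
KCL at each unknown node (sum of currents leaving = 0; resistances in Ω):
  Node 1: (V_1 - 24)/3 + (V_1 - 0)/27 + (V_1 - V_3)/75000 = 0
  Node 3: (V_3 - 24)/12 + (V_3 - 0)/750 + (V_3 - V_1)/75000 = 0
Collecting terms (coefficients in siemens):
  0.3704·V_1 - 0.00001333·V_3 = 8
  0.08468·V_3 - 0.00001333·V_1 = 2
Determinant D = (0.3704)(0.08468) - (-0.00001333)(-0.00001333) = 0.03136
V_1 = [(8)(0.08468) - (-0.00001333)(2)]/D = 21.6 V
V_3 = [(0.3704)(2) - (8)(-0.00001333)]/D = 23.62 V
V_th = V_1 - V_3 = 21.6 - 23.62 = -2.022 V
Step 2 — R_th: zero the source — replace V1 by a short circuit (node 2 merges into node 0) — and find the resistance seen between A (node 1) and B (node 3).
Reduce the network between node 1 (A) and node 3 (B) by series/parallel combination:
  Rp1 = R1 ‖ R2 (parallel, both between nodes 0 and 1) = 1/(1/3 + 1/27) = 2.7 Ω
  Rp2 = R3 ‖ R4 (parallel, both between nodes 0 and 3) = 1/(1/12 + 1/750) = 11.81 Ω
  Rs1 = Rp1 + Rp2 (series, joined only at node 0) = 2.7 + 11.81 = 14.51 Ω
  Rp3 = R5 ‖ Rs1 (parallel, both between nodes 1 and 3) = 1/(1/75000 + 1/14.51) = 14.51 Ω
R_th = 14.51 Ω

Final answer: V_th = -2.022 V, R_th = 14.51 Ω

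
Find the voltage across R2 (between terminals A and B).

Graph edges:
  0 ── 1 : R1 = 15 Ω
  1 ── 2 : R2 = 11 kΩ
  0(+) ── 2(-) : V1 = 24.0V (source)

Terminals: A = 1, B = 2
R1 and R2 are in series across V1 (node 0 → node 1 → node 2), and the output A–B is taken across R2, so this is a voltage divider.
Series current: I = V1/(R1 + R2) = 24/(15 + 11000) = 24/11020 = 0.002179 A
V_R2 = I × R2 = V1 × R2/(R1 + R2) = 24 × 11000/11020 = 23.97 V

Final answer: 23.97 V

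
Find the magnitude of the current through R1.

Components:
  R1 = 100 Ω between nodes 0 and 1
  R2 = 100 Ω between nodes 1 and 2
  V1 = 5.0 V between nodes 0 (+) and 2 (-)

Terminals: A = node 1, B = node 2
Nodal analysis, taking node 2 as the 0 V reference.
Source V1 fixes V_0 = 5 V.
KCL at each unknown node (sum of currents leaving = 0; resistances in Ω):
  Node 1: (V_1 - 5)/100 + (V_1 - 0)/100 = 0
Collecting terms: 0.02 × V_1 = 0.05  =>  V_1 = 2.5 V
I_R1 = (V_0 - V_1)/R1 = (5 - 2.5)/100 = 0.025 A
|I_R1| = 0.025 A

Final answer: |I_R1| = 0.025 A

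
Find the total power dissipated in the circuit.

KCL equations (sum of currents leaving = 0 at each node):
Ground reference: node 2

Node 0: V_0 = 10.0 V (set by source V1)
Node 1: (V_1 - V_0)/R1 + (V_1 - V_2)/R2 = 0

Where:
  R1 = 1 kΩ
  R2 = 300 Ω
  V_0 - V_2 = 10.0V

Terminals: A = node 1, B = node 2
Nodal analysis, taking node 2 as the 0 V reference.
Source V1 fixes V_0 = 10 V.
KCL at each unknown node (sum of currents leaving = 0; resistances in Ω):
  Node 1: (V_1 - 10)/1000 + (V_1 - 0)/300 = 0
Collecting terms: 0.004333 × V_1 = 0.01  =>  V_1 = 2.308 V
Power in each resistor, P = (ΔV)²/R:
  P_R1 = (10 - 2.308)²/1000 = 0.05917 W
  P_R2 = (2.308 - 0)²/300 = 0.01775 W
P_total = P_R1 + P_R2 = 0.07692 W

Final answer: 0.07692 W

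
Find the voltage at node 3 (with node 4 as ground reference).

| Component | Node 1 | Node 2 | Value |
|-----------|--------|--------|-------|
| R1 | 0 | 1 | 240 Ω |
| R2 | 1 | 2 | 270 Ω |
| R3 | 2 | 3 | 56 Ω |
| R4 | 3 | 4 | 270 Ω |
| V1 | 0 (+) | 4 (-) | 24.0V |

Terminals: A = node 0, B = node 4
Nodal analysis, taking node 4 as the 0 V reference.
Source V1 fixes V_0 = 24 V.
KCL at each unknown node (sum of currents leaving = 0; resistances in Ω):
  Node 1: (V_1 - 24)/240 + (V_1 - V_2)/270 = 0
  Node 2: (V_2 - V_1)/270 + (V_2 - V_3)/56 = 0
  Node 3: (V_3 - V_2)/56 + (V_3 - 0)/270 = 0
Collecting terms (coefficients in siemens):
  0.00787·V_1 - 0.003704·V_2 = 0.1
  0.02156·V_2 - 0.003704·V_1 - 0.01786·V_3 = 0
  0.02156·V_3 - 0.01786·V_2 = 0
Solving these 3 simultaneous equations (Gaussian elimination) gives:
  V_1 = 17.11 V, V_2 = 9.359 V, V_3 = 7.751 V
The requested potential is V_3 = 7.751 V.

Final answer: V_3 = 7.751 V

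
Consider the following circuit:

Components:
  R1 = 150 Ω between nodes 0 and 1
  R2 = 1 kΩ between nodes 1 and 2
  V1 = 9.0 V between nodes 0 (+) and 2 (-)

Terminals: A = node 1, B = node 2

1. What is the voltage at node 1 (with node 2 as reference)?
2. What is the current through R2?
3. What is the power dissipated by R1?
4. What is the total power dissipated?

Nodal analysis, taking node 2 as the 0 V reference.
Source V1 fixes V_0 = 9 V.
KCL at each unknown node (sum of currents leaving = 0; resistances in Ω):
  Node 1: (V_1 - 9)/150 + (V_1 - 0)/1000 = 0
Collecting terms: 0.007667 × V_1 = 0.06  =>  V_1 = 7.826 V
Part 1:
  Read off the nodal solution: V_1 = 7.826 V
Part 2:
  I_R2 = (V_1 - V_2)/R2 = (7.826 - 0)/1000 = 0.007826 A
  Magnitude: I_R2 = 0.007826 A
Part 3:
  I_R1 = (V_0 - V_1)/R1 = (9 - 7.826)/150 = 0.007826 A
  P_R1 = I_R1² × R1 = (0.007826)² × 150 = 0.009187 W
Part 4:
  Power in each resistor, P = (ΔV)²/R:
    P_R1 = (9 - 7.826)²/150 = 0.009187 W
    P_R2 = (7.826 - 0)²/1000 = 0.06125 W
  P_total = P_R1 + P_R2 = 0.07043 W

Final answers:
1. V_1 = 7.826 V
2. I_R2 = 0.007826 A
3. P_R1 = 0.009187 W
4. P_total = 0.07043 W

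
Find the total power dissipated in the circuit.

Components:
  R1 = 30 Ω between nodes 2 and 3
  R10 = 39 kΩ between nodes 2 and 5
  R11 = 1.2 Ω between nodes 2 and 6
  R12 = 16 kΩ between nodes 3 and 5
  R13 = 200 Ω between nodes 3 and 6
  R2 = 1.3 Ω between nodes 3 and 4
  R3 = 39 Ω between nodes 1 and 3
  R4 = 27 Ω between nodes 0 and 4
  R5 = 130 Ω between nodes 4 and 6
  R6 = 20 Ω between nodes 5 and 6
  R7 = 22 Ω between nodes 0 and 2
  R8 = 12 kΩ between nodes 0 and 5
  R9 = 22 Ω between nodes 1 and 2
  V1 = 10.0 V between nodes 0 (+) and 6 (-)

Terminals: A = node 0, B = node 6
Nodal analysis, taking node 6 as the 0 V reference.
Source V1 fixes V_0 = 10 V.
KCL at each unknown node (sum of currents leaving = 0; resistances in Ω):
  Node 1: (V_1 - V_3)/39 + (V_1 - V_2)/22 = 0
  Node 2: (V_2 - V_3)/30 + (V_2 - 10)/22 + (V_2 - V_1)/22 + (V_2 - V_5)/39000 + (V_2 - 0)/1.2 = 0
  Node 3: (V_3 - V_2)/30 + (V_3 - V_4)/1.3 + (V_3 - V_1)/39 + (V_3 - V_5)/16000 + (V_3 - 0)/200 = 0
  Node 4: (V_4 - V_3)/1.3 + (V_4 - 10)/27 + (V_4 - 0)/130 = 0
  Node 5: (V_5 - 0)/20 + (V_5 - 10)/12000 + (V_5 - V_2)/39000 + (V_5 - V_3)/16000 = 0
Collecting terms (coefficients in siemens):
  0.0711·V_1 - 0.04545·V_2 - 0.02564·V_3 = 0
  0.9576·V_2 - 0.04545·V_1 - 0.03333·V_3 - 0.00002564·V_5 = 0.4545
  0.8333·V_3 - 0.02564·V_1 - 0.03333·V_2 - 0.7692·V_4 - 0.0000625·V_5 = 0
  0.814·V_4 - 0.7692·V_3 = 0.3704
  0.05017·V_5 - 0.00002564·V_2 - 0.0000625·V_3 = 0.0008333
Solving these 5 simultaneous equations (Gaussian elimination) gives:
  V_1 = 1.879 V, V_2 = 0.7019 V, V_3 = 3.966 V, V_4 = 4.203 V
  V_5 = 0.02191 V
Power in each resistor, P = (ΔV)²/R:
  P_R1 = (0.7019 - 3.966)²/30 = 0.3551 W
  P_R2 = (3.966 - 4.203)²/1.3 = 0.04324 W
  P_R3 = (1.879 - 3.966)²/39 = 0.1117 W
  P_R4 = (10 - 4.203)²/27 = 1.245 W
  P_R5 = (4.203 - 0)²/130 = 0.1359 W
  P_R6 = (0.02191 - 0)²/20 = 0.000024 W
  P_R7 = (10 - 0.7019)²/22 = 3.93 W
  P_R8 = (10 - 0.02191)²/12000 = 0.008297 W
  P_R9 = (1.879 - 0.7019)²/22 = 0.06298 W
  P_R10 = (0.7019 - 0.02191)²/39000 = 0.00001186 W
  P_R11 = (0.7019 - 0)²/1.2 = 0.4106 W
  P_R12 = (3.966 - 0.02191)²/16000 = 0.0009721 W
  P_R13 = (3.966 - 0)²/200 = 0.07864 W
P_total = P_R1 + P_R2 + P_R3 + P_R4 + P_R5 + P_R6 + P_R7 + P_R8 + P_R9 + P_R10 + P_R11 + P_R12 + P_R13 = 6.382 W

Final answer: 6.382 W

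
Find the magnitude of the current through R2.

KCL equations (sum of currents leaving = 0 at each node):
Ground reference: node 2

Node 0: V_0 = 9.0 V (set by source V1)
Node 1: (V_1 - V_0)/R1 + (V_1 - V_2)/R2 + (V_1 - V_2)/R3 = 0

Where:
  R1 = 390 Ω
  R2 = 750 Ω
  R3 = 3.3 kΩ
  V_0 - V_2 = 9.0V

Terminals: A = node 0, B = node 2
Nodal analysis, taking node 2 as the 0 V reference.
Source V1 fixes V_0 = 9 V.
KCL at each unknown node (sum of currents leaving = 0; resistances in Ω):
  Node 1: (V_1 - 9)/390 + (V_1 - 0)/750 + (V_1 - 0)/3300 = 0
Collecting terms: 0.0042 × V_1 = 0.02308  =>  V_1 = 5.494 V
I_R2 = (V_1 - V_2)/R2 = (5.494 - 0)/750 = 0.007325 A
|I_R2| = 0.007325 A

Final answer: |I_R2| = 0.007325 A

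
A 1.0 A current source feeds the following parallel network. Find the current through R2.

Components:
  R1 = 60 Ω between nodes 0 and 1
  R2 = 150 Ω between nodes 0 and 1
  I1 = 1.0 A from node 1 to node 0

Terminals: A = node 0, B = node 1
All resistors sit directly between nodes 0 and 1, so they are in parallel and share one voltage V; the full source current 1 A splits among them.
1/R_par = 1/60 + 1/150 = 0.02333 S  =>  R_par = 42.86 Ω
V = I × R_par = 1 × 42.86 = 42.86 V
I_R2 = V/R2 = 42.86/150 = 0.2857 A

Final answer: 0.2857 A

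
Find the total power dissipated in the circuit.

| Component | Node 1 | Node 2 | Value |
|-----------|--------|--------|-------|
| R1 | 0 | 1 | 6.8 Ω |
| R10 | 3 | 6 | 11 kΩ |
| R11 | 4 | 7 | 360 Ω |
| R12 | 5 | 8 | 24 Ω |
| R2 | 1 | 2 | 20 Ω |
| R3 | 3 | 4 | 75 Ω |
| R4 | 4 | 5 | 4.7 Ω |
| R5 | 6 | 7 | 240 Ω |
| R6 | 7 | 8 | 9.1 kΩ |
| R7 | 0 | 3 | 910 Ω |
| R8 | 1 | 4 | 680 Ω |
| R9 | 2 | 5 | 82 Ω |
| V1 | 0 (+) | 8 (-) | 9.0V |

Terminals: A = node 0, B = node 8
Nodal analysis, taking node 8 as the 0 V reference.
Source V1 fixes V_0 = 9 V.
KCL at each unknown node (sum of currents leaving = 0; resistances in Ω):
  Node 1: (V_1 - 9)/6.8 + (V_1 - V_2)/20 + (V_1 - V_4)/680 = 0
  Node 2: (V_2 - V_1)/20 + (V_2 - V_5)/82 = 0
  Node 3: (V_3 - V_4)/75 + (V_3 - 9)/910 + (V_3 - V_6)/11000 = 0
  Node 4: (V_4 - V_3)/75 + (V_4 - V_5)/4.7 + (V_4 - V_1)/680 + (V_4 - V_7)/360 = 0
  Node 5: (V_5 - V_4)/4.7 + (V_5 - V_2)/82 + (V_5 - 0)/24 = 0
  Node 6: (V_6 - V_7)/240 + (V_6 - V_3)/11000 = 0
  Node 7: (V_7 - V_6)/240 + (V_7 - 0)/9100 + (V_7 - V_4)/360 = 0
Collecting terms (coefficients in siemens):
  0.1985·V_1 - 0.05·V_2 - 0.001471·V_4 = 1.324
  0.0622·V_2 - 0.05·V_1 - 0.0122·V_5 = 0
  0.01452·V_3 - 0.01333·V_4 - 0.00009091·V_6 = 0.00989
  0.2303·V_4 - 0.001471·V_1 - 0.01333·V_3 - 0.2128·V_5 - 0.002778·V_7 = 0
  0.2666·V_5 - 0.0122·V_2 - 0.2128·V_4 = 0
  0.004258·V_6 - 0.00009091·V_3 - 0.004167·V_7 = 0
  0.007054·V_7 - 0.002778·V_4 - 0.004167·V_6 = 0
Solving these 7 simultaneous equations (Gaussian elimination) gives:
  V_1 = 8.498 V, V_2 = 7.211 V, V_3 = 2.543 V, V_4 = 2.015 V
  V_5 = 1.938 V, V_6 = 1.969 V, V_7 = 1.956 V
Power in each resistor, P = (ΔV)²/R:
  P_R1 = (9 - 8.498)²/6.8 = 0.03709 W
  P_R2 = (8.498 - 7.211)²/20 = 0.08273 W
  P_R3 = (2.543 - 2.015)²/75 = 0.003721 W
  P_R4 = (2.015 - 1.938)²/4.7 = 0.001266 W
  P_R5 = (1.969 - 1.956)²/240 = 0.0000006542 W
  P_R6 = (1.956 - 0)²/9100 = 0.0004205 W
  P_R7 = (9 - 2.543)²/910 = 0.04582 W
  P_R8 = (8.498 - 2.015)²/680 = 0.06181 W
  P_R9 = (7.211 - 1.938)²/82 = 0.3392 W
  P_R10 = (2.543 - 1.969)²/11000 = 0.00002999 W
  P_R11 = (2.015 - 1.956)²/360 = 0.000009535 W
  P_R12 = (1.938 - 0)²/24 = 0.1564 W
P_total = P_R1 + P_R2 + P_R3 + P_R4 + P_R5 + P_R6 + P_R7 + P_R8 + P_R9 + P_R10 + P_R11 + P_R12 = 0.7285 W

Final answer: 0.7285 W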